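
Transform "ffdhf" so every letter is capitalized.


Input string: 'ffdhf'
Operation: convert each letter to uppercase
Mapping: 'f'->'F', 'f'->'F', 'd'->'D', 'h'->'H', 'f'->'F'
Result: FFDHF


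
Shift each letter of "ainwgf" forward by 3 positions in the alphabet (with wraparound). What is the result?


Input: 'ainwgf', shift = 3
Operation: for each letter, (position + 3) mod 26
Mapping: 'a'(0+3=3)->'d', 'i'(8+3=11)->'l', 'n'(13+3=16)->'q', 'w'(22+3=25)->'z', 'g'(6+3=9)->'j', 'f'(5+3=8)->'i'
Result: dlqzji


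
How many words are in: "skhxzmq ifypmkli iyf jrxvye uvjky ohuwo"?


Input string: 'skhxzmq ifypmkli iyf jrxvye uvjky ohuwo'
Operation: split by spaces
Words found: 'skhxzmq', 'ifypmkli', 'iyf', 'jrxvye', 'uvjky', 'ohuwo'
Word count: 6


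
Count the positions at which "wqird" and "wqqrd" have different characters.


String 1: 'wqird'
String 2: 'wqqrd'
Compare each position: pos 0: 'w'=='w', pos 1: 'q'=='q', pos 2: 'i'!='q', pos 3: 'r'=='r', pos 4: 'd'=='d'
Differing positions: 1
Hamming distance: 1


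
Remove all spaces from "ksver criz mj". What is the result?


Input string: 'ksver criz mj'
Operation: remove all spaces
Words: 'ksver', 'criz', 'mj'
Join without spaces: ksvercrizmj


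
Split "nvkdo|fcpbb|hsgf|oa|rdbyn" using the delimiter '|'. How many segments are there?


Input string: 'nvkdo|fcpbb|hsgf|oa|rdbyn'
Delimiter: '|'
Split result: 'nvkdo', 'fcpbb', 'hsgf', 'oa', 'rdbyn'
Number of parts: 5


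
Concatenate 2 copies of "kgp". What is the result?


Input string: 'kgp'
Operation: repeat 2 times
Concatenation: 'kgp' + 'kgp'
Result: kgpkgp


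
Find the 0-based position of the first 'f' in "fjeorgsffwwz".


Input string: 'fjeorgsffwwz'
Target: 'f'
Scanning left to right: s[0]='f'
First match at index: 0


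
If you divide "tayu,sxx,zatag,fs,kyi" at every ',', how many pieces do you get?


Input string: 'tayu,sxx,zatag,fs,kyi'
Delimiter: ','
Split result: 'tayu', 'sxx', 'zatag', 'fs', 'kyi'
Number of parts: 5


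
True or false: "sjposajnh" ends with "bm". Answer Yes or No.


Input string: 'sjposajnh'
Suffix to check: 'bm'
Last 2 characters of input: 'nh'
Match: False
Result: No


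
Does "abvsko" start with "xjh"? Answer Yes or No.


Input string: 'abvsko'
Prefix to check: 'xjh'
First 3 characters of input: 'abv'
Match: False
Result: No


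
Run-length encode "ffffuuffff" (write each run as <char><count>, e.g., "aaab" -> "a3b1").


Input: 'ffffuuffff'
Operation: identify consecutive runs
Runs: 'ffff' -> f4, 'uu' -> u2, 'ffff' -> f4
Encoded: f4u2f4


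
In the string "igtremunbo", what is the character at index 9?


Input string: 'igtremunbo'
Operation: get character at index 9
Index mapping: s[0]='i', s[1]='g', s[2]='t', s[3]='r', s[4]='e', s[5]='m', s[6]='u', s[7]='n', s[8]='b', s[9]='o'
Result: 'o'


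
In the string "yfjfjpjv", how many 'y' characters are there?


Input string: 'yfjfjpjv'
Target character: 'y'
Scan each position: s[0]='y'
Matches found at indices: 0
Total: 1


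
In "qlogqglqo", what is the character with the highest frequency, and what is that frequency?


Input: 'qlogqglqo'
Operation: tally each character
Counts: 'g':2, 'l':2, 'o':2, 'q':3
Maximum: 'q' appears 3 times


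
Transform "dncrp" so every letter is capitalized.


Input string: 'dncrp'
Operation: convert each letter to uppercase
Mapping: 'd'->'D', 'n'->'N', 'c'->'C', 'r'->'R', 'p'->'P'
Result: DNCRP


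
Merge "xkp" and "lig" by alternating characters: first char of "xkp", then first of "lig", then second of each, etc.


String 1: 'xkp'
String 2: 'lig'
Operation: alternate characters
Pairs: 'x'+'l', 'k'+'i', 'p'+'g'
Result: xlkipg


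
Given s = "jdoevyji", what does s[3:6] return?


Input string: 'jdoevyji'
Operation: slice [3:6]
Extract characters: s[3]='e', s[4]='v', s[5]='y'
Result: evy


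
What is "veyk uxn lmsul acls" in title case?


Input string: 'veyk uxn lmsul acls'
Operation: capitalize first letter of each word
Word transformations: 'veyk'->'Veyk', 'uxn'->'Uxn', 'lmsul'->'Lmsul', 'acls'->'Acls'
Result: Veyk Uxn Lmsul Acls


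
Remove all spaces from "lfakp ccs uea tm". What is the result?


Input string: 'lfakp ccs uea tm'
Operation: remove all spaces
Words: 'lfakp', 'ccs', 'uea', 'tm'
Join without spaces: lfakpccsueatm


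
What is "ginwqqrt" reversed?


Input string: 'ginwqqrt'
Operation: reverse character order
Original order: 'g' -> 'i' -> 'n' -> 'w' -> 'q' -> 'q' -> 'r' -> 't'
Reversed order: 't' -> 'r' -> 'q' -> 'q' -> 'w' -> 'n' -> 'i' -> 'g'
Result: trqqwnig


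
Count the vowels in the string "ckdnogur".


Input string: 'ckdnogur'
Operation: count vowels (a, e, i, o, u)
Scan: s[0]='c', s[1]='k', s[2]='d', s[3]='n', s[4]='o' (vowel), s[5]='g', s[6]='u' (vowel), s[7]='r'
Vowels found: 2
Result: 2


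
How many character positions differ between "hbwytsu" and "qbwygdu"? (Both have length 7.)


String 1: 'hbwytsu'
String 2: 'qbwygdu'
Compare each position: pos 0: 'h'!='q', pos 1: 'b'=='b', pos 2: 'w'=='w', pos 3: 'y'=='y', pos 4: 't'!='g', pos 5: 's'!='d', pos 6: 'u'=='u'
Differing positions: 3
Hamming distance: 3


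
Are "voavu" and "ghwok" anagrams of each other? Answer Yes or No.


String 1: 'voavu' -> sorted: 'aouvv'
String 2: 'ghwok' -> sorted: 'ghkow'
Compare sorted forms: 'aouvv' != 'ghkow'
Anagram: No


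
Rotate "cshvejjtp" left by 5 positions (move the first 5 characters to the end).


Input: 'cshvejjtp', shift = 5
Operation: split at index 5 and swap parts
Front part s[0:5] = 'cshve'
Back part s[5:] = 'jjtp'
Rotated = back + front = 'jjtp' + 'cshve'
Result: jjtpcshve


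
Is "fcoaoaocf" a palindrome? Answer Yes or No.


Input string: 'fcoaoaocf'
Reversed: 'fcoaoaocf'
Compare pairs: s[0]='f' vs s[8]='f' (match), s[1]='c' vs s[7]='c' (match), s[2]='o' vs s[6]='o' (match), s[3]='a' vs s[5]='a' (match)
Palindrome: Yes


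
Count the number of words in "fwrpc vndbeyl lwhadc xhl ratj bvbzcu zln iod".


Input string: 'fwrpc vndbeyl lwhadc xhl ratj bvbzcu zln iod'
Operation: split by spaces
Words found: 'fwrpc', 'vndbeyl', 'lwhadc', 'xhl', 'ratj', 'bvbzcu', 'zln', 'iod'
Word count: 8


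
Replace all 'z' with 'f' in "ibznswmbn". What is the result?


Input string: 'ibznswmbn'
Operation: replace 'z' with 'f'
Positions of 'z': 2
After replacement: ibfnswmbn


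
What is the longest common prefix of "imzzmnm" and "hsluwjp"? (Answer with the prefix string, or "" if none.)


String 1: 'imzzmnm'
String 2: 'hsluwjp'
Compare position by position:
pos 0: 'i' vs 'h' differ -> stop
Longest common prefix: "" (length 0)


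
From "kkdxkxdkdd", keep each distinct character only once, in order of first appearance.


Input: 'kkdxkxdkdd'
Operation: keep first occurrence of each character
Scan: s[0]='k' new -> keep; s[1]='k' seen -> skip; s[2]='d' new -> keep; s[3]='x' new -> keep; s[4]='k' seen -> skip; s[5]='x' seen -> skip; s[6]='d' seen -> skip; s[7]='k' seen -> skip; s[8]='d' seen -> skip; s[9]='d' seen -> skip
Result: kdx


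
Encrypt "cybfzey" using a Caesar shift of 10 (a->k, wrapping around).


Input: 'cybfzey', shift = 10
Operation: for each letter, (position + 10) mod 26
Mapping: 'c'(2+10=12)->'m', 'y'(24+10=34, 34 mod 26=8)->'i', 'b'(1+10=11)->'l', 'f'(5+10=15)->'p', 'z'(25+10=35, 35 mod 26=9)->'j', 'e'(4+10=14)->'o', 'y'(24+10=34, 34 mod 26=8)->'i'
Result: milpjoi


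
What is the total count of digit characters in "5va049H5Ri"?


Input string: '5va049H5Ri'
Operation: count digit characters (0-9)
Scan: '5'(digit), 'v', 'a', '0'(digit), '4'(digit), '9'(digit), 'H', '5'(digit), 'R', 'i'
Digits found: 5
Result: 5


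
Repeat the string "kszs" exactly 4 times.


Input string: 'kszs'
Operation: repeat 4 times
Concatenation: 'kszs' + 'kszs' + 'kszs' + 'kszs'
Result: kszskszskszskszs


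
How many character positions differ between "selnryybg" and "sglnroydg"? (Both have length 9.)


String 1: 'selnryybg'
String 2: 'sglnroydg'
Compare each position: pos 0: 's'=='s', pos 1: 'e'!='g', pos 2: 'l'=='l', pos 3: 'n'=='n', pos 4: 'r'=='r', pos 5: 'y'!='o', pos 6: 'y'=='y', pos 7: 'b'!='d', pos 8: 'g'=='g'
Differing positions: 3
Hamming distance: 3


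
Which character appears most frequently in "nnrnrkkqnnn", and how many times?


Input: 'nnrnrkkqnnn'
Operation: tally each character
Counts: 'k':2, 'n':6, 'q':1, 'r':2
Maximum: 'n' appears 6 times


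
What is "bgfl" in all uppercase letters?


Input string: 'bgfl'
Operation: convert each letter to uppercase
Mapping: 'b'->'B', 'g'->'G', 'f'->'F', 'l'->'L'
Result: BGFL


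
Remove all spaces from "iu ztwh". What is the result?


Input string: 'iu ztwh'
Operation: remove all spaces
Words: 'iu', 'ztwh'
Join without spaces: iuztwh


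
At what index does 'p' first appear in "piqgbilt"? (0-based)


Input string: 'piqgbilt'
Target: 'p'
Scanning left to right: s[0]='p'
First match at index: 0


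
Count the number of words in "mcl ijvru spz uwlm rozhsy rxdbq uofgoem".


Input string: 'mcl ijvru spz uwlm rozhsy rxdbq uofgoem'
Operation: split by spaces
Words found: 'mcl', 'ijvru', 'spz', 'uwlm', 'rozhsy', 'rxdbq', 'uofgoem'
Word count: 7


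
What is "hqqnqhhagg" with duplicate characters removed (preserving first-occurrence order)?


Input: 'hqqnqhhagg'
Operation: keep first occurrence of each character
Scan: s[0]='h' new -> keep; s[1]='q' new -> keep; s[2]='q' seen -> skip; s[3]='n' new -> keep; s[4]='q' seen -> skip; s[5]='h' seen -> skip; s[6]='h' seen -> skip; s[7]='a' new -> keep; s[8]='g' new -> keep; s[9]='g' seen -> skip
Result: hqnag


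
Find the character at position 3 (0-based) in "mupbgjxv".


Input string: 'mupbgjxv'
Operation: get character at index 3
Index mapping: s[0]='m', s[1]='u', s[2]='p', s[3]='b'
Result: 'b'


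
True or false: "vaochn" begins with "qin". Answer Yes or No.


Input string: 'vaochn'
Prefix to check: 'qin'
First 3 characters of input: 'vao'
Match: False
Result: No


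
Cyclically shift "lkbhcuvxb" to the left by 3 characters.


Input: 'lkbhcuvxb', shift = 3
Operation: split at index 3 and swap parts
Front part s[0:3] = 'lkb'
Back part s[3:] = 'hcuvxb'
Rotated = back + front = 'hcuvxb' + 'lkb'
Result: hcuvxblkb


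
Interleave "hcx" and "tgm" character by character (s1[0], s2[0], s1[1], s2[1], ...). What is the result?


String 1: 'hcx'
String 2: 'tgm'
Operation: alternate characters
Pairs: 'h'+'t', 'c'+'g', 'x'+'m'
Result: htcgxm


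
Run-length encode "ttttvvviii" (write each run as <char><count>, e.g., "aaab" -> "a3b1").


Input: 'ttttvvviii'
Operation: identify consecutive runs
Runs: 'tttt' -> t4, 'vvv' -> v3, 'iii' -> i3
Encoded: t4v3i3


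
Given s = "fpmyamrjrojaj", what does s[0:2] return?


Input string: 'fpmyamrjrojaj'
Operation: slice [0:2]
Extract characters: s[0]='f', s[1]='p'
Result: fp


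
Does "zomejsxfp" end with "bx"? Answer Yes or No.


Input string: 'zomejsxfp'
Suffix to check: 'bx'
Last 2 characters of input: 'fp'
Match: False
Result: No


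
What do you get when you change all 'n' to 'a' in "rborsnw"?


Input string: 'rborsnw'
Operation: replace 'n' with 'a'
Positions of 'n': 5
After replacement: rborsaw


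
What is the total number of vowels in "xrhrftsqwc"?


Input string: 'xrhrftsqwc'
Operation: count vowels (a, e, i, o, u)
Scan: s[0]='x', s[1]='r', s[2]='h', s[3]='r', s[4]='f', s[5]='t', s[6]='s', s[7]='q', s[8]='w', s[9]='c'
Vowels found: 0
Result: 0


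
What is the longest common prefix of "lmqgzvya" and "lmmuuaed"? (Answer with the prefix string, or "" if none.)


String 1: 'lmqgzvya'
String 2: 'lmmuuaed'
Compare position by position:
pos 0: 'l' vs 'l' match
pos 1: 'm' vs 'm' match
pos 2: 'q' vs 'm' differ -> stop
Longest common prefix: "lm" (length 2)


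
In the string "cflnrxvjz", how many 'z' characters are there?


Input string: 'cflnrxvjz'
Target character: 'z'
Scan each position: s[8]='z'
Matches found at indices: 8
Total: 1


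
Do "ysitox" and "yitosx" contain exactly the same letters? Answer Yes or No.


String 1: 'ysitox' -> sorted: 'iostxy'
String 2: 'yitosx' -> sorted: 'iostxy'
Compare sorted forms: 'iostxy' == 'iostxy'
Anagram: Yes


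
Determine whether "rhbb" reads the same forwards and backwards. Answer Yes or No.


Input string: 'rhbb'
Reversed: 'bbhr'
Compare pairs: s[0]='r' vs s[3]='b' (mismatch), s[1]='h' vs s[2]='b' (mismatch)
Palindrome: No


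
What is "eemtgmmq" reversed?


Input string: 'eemtgmmq'
Operation: reverse character order
Original order: 'e' -> 'e' -> 'm' -> 't' -> 'g' -> 'm' -> 'm' -> 'q'
Reversed order: 'q' -> 'm' -> 'm' -> 'g' -> 't' -> 'm' -> 'e' -> 'e'
Result: qmmgtmee


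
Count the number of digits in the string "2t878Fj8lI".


Input string: '2t878Fj8lI'
Operation: count digit characters (0-9)
Scan: '2'(digit), 't', '8'(digit), '7'(digit), '8'(digit), 'F', 'j', '8'(digit), 'l', 'I'
Digits found: 5
Result: 5


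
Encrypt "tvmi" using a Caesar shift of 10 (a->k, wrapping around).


Input: 'tvmi', shift = 10
Operation: for each letter, (position + 10) mod 26
Mapping: 't'(19+10=29, 29 mod 26=3)->'d', 'v'(21+10=31, 31 mod 26=5)->'f', 'm'(12+10=22)->'w', 'i'(8+10=18)->'s'
Result: dfws


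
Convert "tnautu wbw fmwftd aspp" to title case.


Input string: 'tnautu wbw fmwftd aspp'
Operation: capitalize first letter of each word
Word transformations: 'tnautu'->'Tnautu', 'wbw'->'Wbw', 'fmwftd'->'Fmwftd', 'aspp'->'Aspp'
Result: Tnautu Wbw Fmwftd Aspp


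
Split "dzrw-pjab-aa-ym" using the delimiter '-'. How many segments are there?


Input string: 'dzrw-pjab-aa-ym'
Delimiter: '-'
Split result: 'dzrw', 'pjab', 'aa', 'ym'
Number of parts: 4


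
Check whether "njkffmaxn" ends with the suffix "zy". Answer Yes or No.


Input string: 'njkffmaxn'
Suffix to check: 'zy'
Last 2 characters of input: 'xn'
Match: False
Result: No


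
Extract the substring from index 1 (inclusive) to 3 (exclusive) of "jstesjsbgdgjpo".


Input string: 'jstesjsbgdgjpo'
Operation: slice [1:3]
Extract characters: s[1]='s', s[2]='t'
Result: st


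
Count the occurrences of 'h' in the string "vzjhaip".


Input string: 'vzjhaip'
Target character: 'h'
Scan each position: s[3]='h'
Matches found at indices: 3
Total: 1


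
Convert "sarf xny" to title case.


Input string: 'sarf xny'
Operation: capitalize first letter of each word
Word transformations: 'sarf'->'Sarf', 'xny'->'Xny'
Result: Sarf Xny


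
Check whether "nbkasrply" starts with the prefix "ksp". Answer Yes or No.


Input string: 'nbkasrply'
Prefix to check: 'ksp'
First 3 characters of input: 'nbk'
Match: False
Result: No


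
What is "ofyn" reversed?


Input string: 'ofyn'
Operation: reverse character order
Original order: 'o' -> 'f' -> 'y' -> 'n'
Reversed order: 'n' -> 'y' -> 'f' -> 'o'
Result: nyfo


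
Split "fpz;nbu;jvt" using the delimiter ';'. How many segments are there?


Input string: 'fpz;nbu;jvt'
Delimiter: ';'
Split result: 'fpz', 'nbu', 'jvt'
Number of parts: 3


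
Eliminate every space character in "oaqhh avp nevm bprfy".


Input string: 'oaqhh avp nevm bprfy'
Operation: remove all spaces
Words: 'oaqhh', 'avp', 'nevm', 'bprfy'
Join without spaces: oaqhhavpnevmbprfy


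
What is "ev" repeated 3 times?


Input string: 'ev'
Operation: repeat 3 times
Concatenation: 'ev' + 'ev' + 'ev'
Result: evevev


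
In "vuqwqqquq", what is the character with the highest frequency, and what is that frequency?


Input: 'vuqwqqquq'
Operation: tally each character
Counts: 'q':5, 'u':2, 'v':1, 'w':1
Maximum: 'q' appears 5 times


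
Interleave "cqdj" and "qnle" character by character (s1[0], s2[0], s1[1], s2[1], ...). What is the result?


String 1: 'cqdj'
String 2: 'qnle'
Operation: alternate characters
Pairs: 'c'+'q', 'q'+'n', 'd'+'l', 'j'+'e'
Result: cqqndlje


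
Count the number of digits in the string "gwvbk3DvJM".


Input string: 'gwvbk3DvJM'
Operation: count digit characters (0-9)
Scan: 'g', 'w', 'v', 'b', 'k', '3'(digit), 'D', 'v', 'J', 'M'
Digits found: 1
Result: 1


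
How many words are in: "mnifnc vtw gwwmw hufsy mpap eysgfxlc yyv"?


Input string: 'mnifnc vtw gwwmw hufsy mpap eysgfxlc yyv'
Operation: split by spaces
Words found: 'mnifnc', 'vtw', 'gwwmw', 'hufsy', 'mpap', 'eysgfxlc', 'yyv'
Word count: 7


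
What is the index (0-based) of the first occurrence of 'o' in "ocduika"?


Input string: 'ocduika'
Target: 'o'
Scanning left to right: s[0]='o'
First match at index: 0


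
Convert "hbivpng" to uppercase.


Input string: 'hbivpng'
Operation: convert each letter to uppercase
Mapping: 'h'->'H', 'b'->'B', 'i'->'I', 'v'->'V', 'p'->'P', 'n'->'N', 'g'->'G'
Result: HBIVPNG


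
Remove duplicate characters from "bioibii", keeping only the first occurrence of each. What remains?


Input: 'bioibii'
Operation: keep first occurrence of each character
Scan: s[0]='b' new -> keep; s[1]='i' new -> keep; s[2]='o' new -> keep; s[3]='i' seen -> skip; s[4]='b' seen -> skip; s[5]='i' seen -> skip; s[6]='i' seen -> skip
Result: bio


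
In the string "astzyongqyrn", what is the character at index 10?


Input string: 'astzyongqyrn'
Operation: get character at index 10
Index mapping: s[0]='a', s[1]='s', s[2]='t', s[3]='z', s[4]='y', s[5]='o', s[6]='n', s[7]='g', s[8]='q', s[9]='y', s[10]='r'
Result: 'r'


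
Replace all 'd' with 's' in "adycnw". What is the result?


Input string: 'adycnw'
Operation: replace 'd' with 's'
Positions of 'd': 1
After replacement: asycnw


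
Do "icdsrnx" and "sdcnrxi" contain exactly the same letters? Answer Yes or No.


String 1: 'icdsrnx' -> sorted: 'cdinrsx'
String 2: 'sdcnrxi' -> sorted: 'cdinrsx'
Compare sorted forms: 'cdinrsx' == 'cdinrsx'
Anagram: Yes


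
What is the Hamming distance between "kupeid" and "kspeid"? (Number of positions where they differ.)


String 1: 'kupeid'
String 2: 'kspeid'
Compare each position: pos 0: 'k'=='k', pos 1: 'u'!='s', pos 2: 'p'=='p', pos 3: 'e'=='e', pos 4: 'i'=='i', pos 5: 'd'=='d'
Differing positions: 1
Hamming distance: 1


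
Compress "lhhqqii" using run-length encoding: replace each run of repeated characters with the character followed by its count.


Input: 'lhhqqii'
Operation: identify consecutive runs
Runs: 'l' -> l1, 'hh' -> h2, 'qq' -> q2, 'ii' -> i2
Encoded: l1h2q2i2


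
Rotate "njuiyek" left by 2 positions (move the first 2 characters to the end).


Input: 'njuiyek', shift = 2
Operation: split at index 2 and swap parts
Front part s[0:2] = 'nj'
Back part s[2:] = 'uiyek'
Rotated = back + front = 'uiyek' + 'nj'
Result: uiyeknj


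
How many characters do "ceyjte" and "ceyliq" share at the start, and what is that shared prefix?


String 1: 'ceyjte'
String 2: 'ceyliq'
Compare position by position:
pos 0: 'c' vs 'c' match
pos 1: 'e' vs 'e' match
pos 2: 'y' vs 'y' match
pos 3: 'j' vs 'l' differ -> stop
Longest common prefix: "cey" (length 3)


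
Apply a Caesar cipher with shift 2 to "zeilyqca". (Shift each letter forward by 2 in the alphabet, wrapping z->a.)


Input: 'zeilyqca', shift = 2
Operation: for each letter, (position + 2) mod 26
Mapping: 'z'(25+2=27, 27 mod 26=1)->'b', 'e'(4+2=6)->'g', 'i'(8+2=10)->'k', 'l'(11+2=13)->'n', 'y'(24+2=26, 26 mod 26=0)->'a', 'q'(16+2=18)->'s', 'c'(2+2=4)->'e', 'a'(0+2=2)->'c'
Result: bgknasec


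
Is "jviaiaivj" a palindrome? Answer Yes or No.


Input string: 'jviaiaivj'
Reversed: 'jviaiaivj'
Compare pairs: s[0]='j' vs s[8]='j' (match), s[1]='v' vs s[7]='v' (match), s[2]='i' vs s[6]='i' (match), s[3]='a' vs s[5]='a' (match)
Palindrome: Yes


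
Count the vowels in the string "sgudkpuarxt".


Input string: 'sgudkpuarxt'
Operation: count vowels (a, e, i, o, u)
Scan: s[0]='s', s[1]='g', s[2]='u' (vowel), s[3]='d', s[4]='k', s[5]='p', s[6]='u' (vowel), s[7]='a' (vowel), s[8]='r', s[9]='x', s[10]='t'
Vowels found: 3
Result: 3


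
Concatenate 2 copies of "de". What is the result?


Input string: 'de'
Operation: repeat 2 times
Concatenation: 'de' + 'de'
Result: dede


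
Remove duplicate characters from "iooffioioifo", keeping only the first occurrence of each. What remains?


Input: 'iooffioioifo'
Operation: keep first occurrence of each character
Scan: s[0]='i' new -> keep; s[1]='o' new -> keep; s[2]='o' seen -> skip; s[3]='f' new -> keep; s[4]='f' seen -> skip; s[5]='i' seen -> skip; s[6]='o' seen -> skip; s[7]='i' seen -> skip; s[8]='o' seen -> skip; s[9]='i' seen -> skip; s[10]='f' seen -> skip; s[11]='o' seen -> skip
Result: iof


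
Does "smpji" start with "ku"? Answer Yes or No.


Input string: 'smpji'
Prefix to check: 'ku'
First 2 characters of input: 'sm'
Match: False
Result: No


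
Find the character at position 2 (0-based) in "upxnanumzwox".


Input string: 'upxnanumzwox'
Operation: get character at index 2
Index mapping: s[0]='u', s[1]='p', s[2]='x'
Result: 'x'


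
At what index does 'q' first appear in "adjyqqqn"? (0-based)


Input string: 'adjyqqqn'
Target: 'q'
Scanning left to right: s[0]='a', s[1]='d', s[2]='j', s[3]='y', s[4]='q'
First match at index: 4


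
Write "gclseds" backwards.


Input string: 'gclseds'
Operation: reverse character order
Original order: 'g' -> 'c' -> 'l' -> 's' -> 'e' -> 'd' -> 's'
Reversed order: 's' -> 'd' -> 'e' -> 's' -> 'l' -> 'c' -> 'g'
Result: sdeslcg


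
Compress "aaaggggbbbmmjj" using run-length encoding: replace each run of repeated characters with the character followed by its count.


Input: 'aaaggggbbbmmjj'
Operation: identify consecutive runs
Runs: 'aaa' -> a3, 'gggg' -> g4, 'bbb' -> b3, 'mm' -> m2, 'jj' -> j2
Encoded: a3g4b3m2j2


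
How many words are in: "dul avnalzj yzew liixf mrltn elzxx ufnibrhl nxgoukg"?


Input string: 'dul avnalzj yzew liixf mrltn elzxx ufnibrhl nxgoukg'
Operation: split by spaces
Words found: 'dul', 'avnalzj', 'yzew', 'liixf', 'mrltn', 'elzxx', 'ufnibrhl', 'nxgoukg'
Word count: 8


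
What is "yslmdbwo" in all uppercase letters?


Input string: 'yslmdbwo'
Operation: convert each letter to uppercase
Mapping: 'y'->'Y', 's'->'S', 'l'->'L', 'm'->'M', 'd'->'D', 'b'->'B', 'w'->'W', 'o'->'O'
Result: YSLMDBWO


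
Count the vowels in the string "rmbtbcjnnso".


Input string: 'rmbtbcjnnso'
Operation: count vowels (a, e, i, o, u)
Scan: s[0]='r', s[1]='m', s[2]='b', s[3]='t', s[4]='b', s[5]='c', s[6]='j', s[7]='n', s[8]='n', s[9]='s', s[10]='o' (vowel)
Vowels found: 1
Result: 1


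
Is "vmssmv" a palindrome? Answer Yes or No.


Input string: 'vmssmv'
Reversed: 'vmssmv'
Compare pairs: s[0]='v' vs s[5]='v' (match), s[1]='m' vs s[4]='m' (match), s[2]='s' vs s[3]='s' (match)
Palindrome: Yes


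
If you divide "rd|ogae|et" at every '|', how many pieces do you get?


Input string: 'rd|ogae|et'
Delimiter: '|'
Split result: 'rd', 'ogae', 'et'
Number of parts: 3


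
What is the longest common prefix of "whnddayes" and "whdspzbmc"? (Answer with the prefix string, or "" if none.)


String 1: 'whnddayes'
String 2: 'whdspzbmc'
Compare position by position:
pos 0: 'w' vs 'w' match
pos 1: 'h' vs 'h' match
pos 2: 'n' vs 'd' differ -> stop
Longest common prefix: "wh" (length 2)


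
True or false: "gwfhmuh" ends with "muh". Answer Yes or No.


Input string: 'gwfhmuh'
Suffix to check: 'muh'
Last 3 characters of input: 'muh'
Match: True
Result: Yes


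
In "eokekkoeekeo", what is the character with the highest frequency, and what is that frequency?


Input: 'eokekkoeekeo'
Operation: tally each character
Counts: 'e':5, 'k':4, 'o':3
Maximum: 'e' appears 5 times


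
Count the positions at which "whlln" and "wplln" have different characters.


String 1: 'whlln'
String 2: 'wplln'
Compare each position: pos 0: 'w'=='w', pos 1: 'h'!='p', pos 2: 'l'=='l', pos 3: 'l'=='l', pos 4: 'n'=='n'
Differing positions: 1
Hamming distance: 1


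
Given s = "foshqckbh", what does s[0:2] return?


Input string: 'foshqckbh'
Operation: slice [0:2]
Extract characters: s[0]='f', s[1]='o'
Result: fo


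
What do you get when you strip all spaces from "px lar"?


Input string: 'px lar'
Operation: remove all spaces
Words: 'px', 'lar'
Join without spaces: pxlar


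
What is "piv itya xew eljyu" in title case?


Input string: 'piv itya xew eljyu'
Operation: capitalize first letter of each word
Word transformations: 'piv'->'Piv', 'itya'->'Itya', 'xew'->'Xew', 'eljyu'->'Eljyu'
Result: Piv Itya Xew Eljyu


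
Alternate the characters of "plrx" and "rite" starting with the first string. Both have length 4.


String 1: 'plrx'
String 2: 'rite'
Operation: alternate characters
Pairs: 'p'+'r', 'l'+'i', 'r'+'t', 'x'+'e'
Result: prlirtxe


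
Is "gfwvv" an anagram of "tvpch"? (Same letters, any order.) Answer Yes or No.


String 1: 'tvpch' -> sorted: 'chptv'
String 2: 'gfwvv' -> sorted: 'fgvvw'
Compare sorted forms: 'chptv' != 'fgvvw'
Anagram: No


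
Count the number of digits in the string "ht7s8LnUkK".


Input string: 'ht7s8LnUkK'
Operation: count digit characters (0-9)
Scan: 'h', 't', '7'(digit), 's', '8'(digit), 'L', 'n', 'U', 'k', 'K'
Digits found: 2
Result: 2


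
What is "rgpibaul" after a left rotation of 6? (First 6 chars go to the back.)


Input: 'rgpibaul', shift = 6
Operation: split at index 6 and swap parts
Front part s[0:6] = 'rgpiba'
Back part s[6:] = 'ul'
Rotated = back + front = 'ul' + 'rgpiba'
Result: ulrgpiba


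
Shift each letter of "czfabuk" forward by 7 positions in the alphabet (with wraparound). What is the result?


Input: 'czfabuk', shift = 7
Operation: for each letter, (position + 7) mod 26
Mapping: 'c'(2+7=9)->'j', 'z'(25+7=32, 32 mod 26=6)->'g', 'f'(5+7=12)->'m', 'a'(0+7=7)->'h', 'b'(1+7=8)->'i', 'u'(20+7=27, 27 mod 26=1)->'b', 'k'(10+7=17)->'r'
Result: jgmhibr


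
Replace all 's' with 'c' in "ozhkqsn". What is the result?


Input string: 'ozhkqsn'
Operation: replace 's' with 'c'
Positions of 's': 5
After replacement: ozhkqcn


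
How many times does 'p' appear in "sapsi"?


Input string: 'sapsi'
Target character: 'p'
Scan each position: s[2]='p'
Matches found at indices: 2
Total: 1


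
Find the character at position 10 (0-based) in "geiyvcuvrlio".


Input string: 'geiyvcuvrlio'
Operation: get character at index 10
Index mapping: s[0]='g', s[1]='e', s[2]='i', s[3]='y', s[4]='v', s[5]='c', s[6]='u', s[7]='v', s[8]='r', s[9]='l', s[10]='i'
Result: 'i'


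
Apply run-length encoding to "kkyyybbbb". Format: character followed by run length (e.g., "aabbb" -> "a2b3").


Input: 'kkyyybbbb'
Operation: identify consecutive runs
Runs: 'kk' -> k2, 'yyy' -> y3, 'bbbb' -> b4
Encoded: k2y3b4


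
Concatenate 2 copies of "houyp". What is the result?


Input string: 'houyp'
Operation: repeat 2 times
Concatenation: 'houyp' + 'houyp'
Result: houyphouyp


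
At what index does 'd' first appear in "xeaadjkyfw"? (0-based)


Input string: 'xeaadjkyfw'
Target: 'd'
Scanning left to right: s[0]='x', s[1]='e', s[2]='a', s[3]='a', s[4]='d'
First match at index: 4


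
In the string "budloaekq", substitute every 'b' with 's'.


Input string: 'budloaekq'
Operation: replace 'b' with 's'
Positions of 'b': 0
After replacement: sudloaekq


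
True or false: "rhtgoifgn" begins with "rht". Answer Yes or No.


Input string: 'rhtgoifgn'
Prefix to check: 'rht'
First 3 characters of input: 'rht'
Match: True
Result: Yes


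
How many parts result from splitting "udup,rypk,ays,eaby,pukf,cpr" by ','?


Input string: 'udup,rypk,ays,eaby,pukf,cpr'
Delimiter: ','
Split result: 'udup', 'rypk', 'ays', 'eaby', 'pukf', 'cpr'
Number of parts: 6


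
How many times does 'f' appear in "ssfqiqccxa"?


Input string: 'ssfqiqccxa'
Target character: 'f'
Scan each position: s[2]='f'
Matches found at indices: 2
Total: 1


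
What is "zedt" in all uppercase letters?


Input string: 'zedt'
Operation: convert each letter to uppercase
Mapping: 'z'->'Z', 'e'->'E', 'd'->'D', 't'->'T'
Result: ZEDT


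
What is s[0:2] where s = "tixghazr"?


Input string: 'tixghazr'
Operation: slice [0:2]
Extract characters: s[0]='t', s[1]='i'
Result: ti


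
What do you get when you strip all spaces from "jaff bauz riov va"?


Input string: 'jaff bauz riov va'
Operation: remove all spaces
Words: 'jaff', 'bauz', 'riov', 'va'
Join without spaces: jaffbauzriovva


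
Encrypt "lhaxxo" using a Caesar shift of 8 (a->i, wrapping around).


Input: 'lhaxxo', shift = 8
Operation: for each letter, (position + 8) mod 26
Mapping: 'l'(11+8=19)->'t', 'h'(7+8=15)->'p', 'a'(0+8=8)->'i', 'x'(23+8=31, 31 mod 26=5)->'f', 'x'(23+8=31, 31 mod 26=5)->'f', 'o'(14+8=22)->'w'
Result: tpiffw


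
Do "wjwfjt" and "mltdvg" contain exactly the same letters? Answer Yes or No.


String 1: 'wjwfjt' -> sorted: 'fjjtww'
String 2: 'mltdvg' -> sorted: 'dglmtv'
Compare sorted forms: 'fjjtww' != 'dglmtv'
Anagram: No


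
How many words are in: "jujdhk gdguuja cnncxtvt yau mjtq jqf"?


Input string: 'jujdhk gdguuja cnncxtvt yau mjtq jqf'
Operation: split by spaces
Words found: 'jujdhk', 'gdguuja', 'cnncxtvt', 'yau', 'mjtq', 'jqf'
Word count: 6


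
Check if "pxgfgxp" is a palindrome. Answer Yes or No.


Input string: 'pxgfgxp'
Reversed: 'pxgfgxp'
Compare pairs: s[0]='p' vs s[6]='p' (match), s[1]='x' vs s[5]='x' (match), s[2]='g' vs s[4]='g' (match)
Palindrome: Yes


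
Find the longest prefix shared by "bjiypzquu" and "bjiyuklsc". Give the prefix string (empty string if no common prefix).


String 1: 'bjiypzquu'
String 2: 'bjiyuklsc'
Compare position by position:
pos 0: 'b' vs 'b' match
pos 1: 'j' vs 'j' match
pos 2: 'i' vs 'i' match
pos 3: 'y' vs 'y' match
pos 4: 'p' vs 'u' differ -> stop
Longest common prefix: "bjiy" (length 4)


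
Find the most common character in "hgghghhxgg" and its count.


Input: 'hgghghhxgg'
Operation: tally each character
Counts: 'g':5, 'h':4, 'x':1
Maximum: 'g' appears 5 times


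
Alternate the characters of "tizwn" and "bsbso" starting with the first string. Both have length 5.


String 1: 'tizwn'
String 2: 'bsbso'
Operation: alternate characters
Pairs: 't'+'b', 'i'+'s', 'z'+'b', 'w'+'s', 'n'+'o'
Result: tbiszbwsno


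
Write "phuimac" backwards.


Input string: 'phuimac'
Operation: reverse character order
Original order: 'p' -> 'h' -> 'u' -> 'i' -> 'm' -> 'a' -> 'c'
Reversed order: 'c' -> 'a' -> 'm' -> 'i' -> 'u' -> 'h' -> 'p'
Result: camiuhp


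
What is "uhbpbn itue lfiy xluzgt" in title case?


Input string: 'uhbpbn itue lfiy xluzgt'
Operation: capitalize first letter of each word
Word transformations: 'uhbpbn'->'Uhbpbn', 'itue'->'Itue', 'lfiy'->'Lfiy', 'xluzgt'->'Xluzgt'
Result: Uhbpbn Itue Lfiy Xluzgt


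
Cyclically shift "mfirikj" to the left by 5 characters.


Input: 'mfirikj', shift = 5
Operation: split at index 5 and swap parts
Front part s[0:5] = 'mfiri'
Back part s[5:] = 'kj'
Rotated = back + front = 'kj' + 'mfiri'
Result: kjmfiri


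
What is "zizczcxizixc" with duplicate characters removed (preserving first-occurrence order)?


Input: 'zizczcxizixc'
Operation: keep first occurrence of each character
Scan: s[0]='z' new -> keep; s[1]='i' new -> keep; s[2]='z' seen -> skip; s[3]='c' new -> keep; s[4]='z' seen -> skip; s[5]='c' seen -> skip; s[6]='x' new -> keep; s[7]='i' seen -> skip; s[8]='z' seen -> skip; s[9]='i' seen -> skip; s[10]='x' seen -> skip; s[11]='c' seen -> skip
Result: zicx


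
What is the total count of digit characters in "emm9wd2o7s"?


Input string: 'emm9wd2o7s'
Operation: count digit characters (0-9)
Scan: 'e', 'm', 'm', '9'(digit), 'w', 'd', '2'(digit), 'o', '7'(digit), 's'
Digits found: 3
Result: 3


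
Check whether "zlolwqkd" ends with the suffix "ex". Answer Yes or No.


Input string: 'zlolwqkd'
Suffix to check: 'ex'
Last 2 characters of input: 'kd'
Match: False
Result: No


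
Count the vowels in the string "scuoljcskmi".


Input string: 'scuoljcskmi'
Operation: count vowels (a, e, i, o, u)
Scan: s[0]='s', s[1]='c', s[2]='u' (vowel), s[3]='o' (vowel), s[4]='l', s[5]='j', s[6]='c', s[7]='s', s[8]='k', s[9]='m', s[10]='i' (vowel)
Vowels found: 3
Result: 3


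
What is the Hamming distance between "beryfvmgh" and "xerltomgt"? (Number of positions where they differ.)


String 1: 'beryfvmgh'
String 2: 'xerltomgt'
Compare each position: pos 0: 'b'!='x', pos 1: 'e'=='e', pos 2: 'r'=='r', pos 3: 'y'!='l', pos 4: 'f'!='t', pos 5: 'v'!='o', pos 6: 'm'=='m', pos 7: 'g'=='g', pos 8: 'h'!='t'
Differing positions: 5
Hamming distance: 5


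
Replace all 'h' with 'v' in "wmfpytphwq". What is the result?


Input string: 'wmfpytphwq'
Operation: replace 'h' with 'v'
Positions of 'h': 7
After replacement: wmfpytpvwq


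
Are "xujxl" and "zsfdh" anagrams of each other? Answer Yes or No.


String 1: 'xujxl' -> sorted: 'jluxx'
String 2: 'zsfdh' -> sorted: 'dfhsz'
Compare sorted forms: 'jluxx' != 'dfhsz'
Anagram: No


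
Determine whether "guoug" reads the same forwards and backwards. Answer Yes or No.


Input string: 'guoug'
Reversed: 'guoug'
Compare pairs: s[0]='g' vs s[4]='g' (match), s[1]='u' vs s[3]='u' (match)
Palindrome: Yes


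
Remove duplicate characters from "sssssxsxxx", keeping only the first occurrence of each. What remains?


Input: 'sssssxsxxx'
Operation: keep first occurrence of each character
Scan: s[0]='s' new -> keep; s[1]='s' seen -> skip; s[2]='s' seen -> skip; s[3]='s' seen -> skip; s[4]='s' seen -> skip; s[5]='x' new -> keep; s[6]='s' seen -> skip; s[7]='x' seen -> skip; s[8]='x' seen -> skip; s[9]='x' seen -> skip
Result: sx


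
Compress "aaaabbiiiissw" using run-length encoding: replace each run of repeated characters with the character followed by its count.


Input: 'aaaabbiiiissw'
Operation: identify consecutive runs
Runs: 'aaaa' -> a4, 'bb' -> b2, 'iiii' -> i4, 'ss' -> s2, 'w' -> w1
Encoded: a4b2i4s2w1


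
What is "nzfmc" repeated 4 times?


Input string: 'nzfmc'
Operation: repeat 4 times
Concatenation: 'nzfmc' + 'nzfmc' + 'nzfmc' + 'nzfmc'
Result: nzfmcnzfmcnzfmcnzfmc


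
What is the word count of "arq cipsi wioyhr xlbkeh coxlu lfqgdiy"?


Input string: 'arq cipsi wioyhr xlbkeh coxlu lfqgdiy'
Operation: split by spaces
Words found: 'arq', 'cipsi', 'wioyhr', 'xlbkeh', 'coxlu', 'lfqgdiy'
Word count: 6


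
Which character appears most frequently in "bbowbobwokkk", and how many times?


Input: 'bbowbobwokkk'
Operation: tally each character
Counts: 'b':4, 'k':3, 'o':3, 'w':2
Maximum: 'b' appears 4 times


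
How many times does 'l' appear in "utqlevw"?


Input string: 'utqlevw'
Target character: 'l'
Scan each position: s[3]='l'
Matches found at indices: 3
Total: 1


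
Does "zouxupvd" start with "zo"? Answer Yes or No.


Input string: 'zouxupvd'
Prefix to check: 'zo'
First 2 characters of input: 'zo'
Match: True
Result: Yes


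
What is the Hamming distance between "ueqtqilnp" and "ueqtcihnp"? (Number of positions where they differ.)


String 1: 'ueqtqilnp'
String 2: 'ueqtcihnp'
Compare each position: pos 0: 'u'=='u', pos 1: 'e'=='e', pos 2: 'q'=='q', pos 3: 't'=='t', pos 4: 'q'!='c', pos 5: 'i'=='i', pos 6: 'l'!='h', pos 7: 'n'=='n', pos 8: 'p'=='p'
Differing positions: 2
Hamming distance: 2


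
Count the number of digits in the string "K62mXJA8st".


Input string: 'K62mXJA8st'
Operation: count digit characters (0-9)
Scan: 'K', '6'(digit), '2'(digit), 'm', 'X', 'J', 'A', '8'(digit), 's', 't'
Digits found: 3
Result: 3


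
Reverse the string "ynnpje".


Input string: 'ynnpje'
Operation: reverse character order
Original order: 'y' -> 'n' -> 'n' -> 'p' -> 'j' -> 'e'
Reversed order: 'e' -> 'j' -> 'p' -> 'n' -> 'n' -> 'y'
Result: ejpnny


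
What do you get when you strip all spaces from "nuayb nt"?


Input string: 'nuayb nt'
Operation: remove all spaces
Words: 'nuayb', 'nt'
Join without spaces: nuaybnt


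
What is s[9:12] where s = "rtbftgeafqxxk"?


Input string: 'rtbftgeafqxxk'
Operation: slice [9:12]
Extract characters: s[9]='q', s[10]='x', s[11]='x'
Result: qxx


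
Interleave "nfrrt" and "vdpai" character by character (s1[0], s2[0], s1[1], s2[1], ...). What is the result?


String 1: 'nfrrt'
String 2: 'vdpai'
Operation: alternate characters
Pairs: 'n'+'v', 'f'+'d', 'r'+'p', 'r'+'a', 't'+'i'
Result: nvfdrprati


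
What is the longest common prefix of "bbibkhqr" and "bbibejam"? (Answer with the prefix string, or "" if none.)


String 1: 'bbibkhqr'
String 2: 'bbibejam'
Compare position by position:
pos 0: 'b' vs 'b' match
pos 1: 'b' vs 'b' match
pos 2: 'i' vs 'i' match
pos 3: 'b' vs 'b' match
pos 4: 'k' vs 'e' differ -> stop
Longest common prefix: "bbib" (length 4)


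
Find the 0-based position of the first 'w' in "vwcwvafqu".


Input string: 'vwcwvafqu'
Target: 'w'
Scanning left to right: s[0]='v', s[1]='w'
First match at index: 1


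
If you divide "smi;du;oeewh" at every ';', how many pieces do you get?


Input string: 'smi;du;oeewh'
Delimiter: ';'
Split result: 'smi', 'du', 'oeewh'
Number of parts: 3


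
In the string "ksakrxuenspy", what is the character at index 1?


Input string: 'ksakrxuenspy'
Operation: get character at index 1
Index mapping: s[0]='k', s[1]='s'
Result: 's'


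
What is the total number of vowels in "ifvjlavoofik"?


Input string: 'ifvjlavoofik'
Operation: count vowels (a, e, i, o, u)
Scan: s[0]='i' (vowel), s[1]='f', s[2]='v', s[3]='j', s[4]='l', s[5]='a' (vowel), s[6]='v', s[7]='o' (vowel), s[8]='o' (vowel), s[9]='f', s[10]='i' (vowel), s[11]='k'
Vowels found: 5
Result: 5


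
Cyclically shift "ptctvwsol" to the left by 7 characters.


Input: 'ptctvwsol', shift = 7
Operation: split at index 7 and swap parts
Front part s[0:7] = 'ptctvws'
Back part s[7:] = 'ol'
Rotated = back + front = 'ol' + 'ptctvws'
Result: olptctvws


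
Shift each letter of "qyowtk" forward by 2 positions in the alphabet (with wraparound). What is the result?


Input: 'qyowtk', shift = 2
Operation: for each letter, (position + 2) mod 26
Mapping: 'q'(16+2=18)->'s', 'y'(24+2=26, 26 mod 26=0)->'a', 'o'(14+2=16)->'q', 'w'(22+2=24)->'y', 't'(19+2=21)->'v', 'k'(10+2=12)->'m'
Result: saqyvm


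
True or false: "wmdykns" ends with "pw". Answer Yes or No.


Input string: 'wmdykns'
Suffix to check: 'pw'
Last 2 characters of input: 'ns'
Match: False
Result: No


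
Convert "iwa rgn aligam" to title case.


Input string: 'iwa rgn aligam'
Operation: capitalize first letter of each word
Word transformations: 'iwa'->'Iwa', 'rgn'->'Rgn', 'aligam'->'Aligam'
Result: Iwa Rgn Aligam


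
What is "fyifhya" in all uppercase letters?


Input string: 'fyifhya'
Operation: convert each letter to uppercase
Mapping: 'f'->'F', 'y'->'Y', 'i'->'I', 'f'->'F', 'h'->'H', 'y'->'Y', 'a'->'A'
Result: FYIFHYA


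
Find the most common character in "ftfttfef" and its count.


Input: 'ftfttfef'
Operation: tally each character
Counts: 'e':1, 'f':4, 't':3
Maximum: 'f' appears 4 times


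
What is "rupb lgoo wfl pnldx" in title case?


Input string: 'rupb lgoo wfl pnldx'
Operation: capitalize first letter of each word
Word transformations: 'rupb'->'Rupb', 'lgoo'->'Lgoo', 'wfl'->'Wfl', 'pnldx'->'Pnldx'
Result: Rupb Lgoo Wfl Pnldx


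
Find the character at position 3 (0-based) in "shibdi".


Input string: 'shibdi'
Operation: get character at index 3
Index mapping: s[0]='s', s[1]='h', s[2]='i', s[3]='b'
Result: 'b'


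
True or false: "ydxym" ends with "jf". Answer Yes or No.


Input string: 'ydxym'
Suffix to check: 'jf'
Last 2 characters of input: 'ym'
Match: False
Result: No


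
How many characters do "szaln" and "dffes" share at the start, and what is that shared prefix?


String 1: 'szaln'
String 2: 'dffes'
Compare position by position:
pos 0: 's' vs 'd' differ -> stop
Longest common prefix: "" (length 0)


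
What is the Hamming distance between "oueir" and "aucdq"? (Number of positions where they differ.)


String 1: 'oueir'
String 2: 'aucdq'
Compare each position: pos 0: 'o'!='a', pos 1: 'u'=='u', pos 2: 'e'!='c', pos 3: 'i'!='d', pos 4: 'r'!='q'
Differing positions: 4
Hamming distance: 4
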